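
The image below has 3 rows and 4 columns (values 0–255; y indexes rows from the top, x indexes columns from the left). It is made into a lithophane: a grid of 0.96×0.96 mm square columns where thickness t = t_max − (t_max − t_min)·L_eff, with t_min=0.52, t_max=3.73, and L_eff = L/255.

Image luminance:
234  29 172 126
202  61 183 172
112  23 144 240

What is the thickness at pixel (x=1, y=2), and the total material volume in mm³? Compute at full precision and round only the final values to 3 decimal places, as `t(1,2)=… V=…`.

span = t_max - t_min = 3.73 - 0.52 = 3.210
L(1,2) = 23, L_eff = 23/255 = 0.090196
t(1,2) = 3.73 - 3.210·0.090196 = 3.440
Σt over all 3·4 pixels = 99387/4250 ≈ 23.3851765
V = pitch²·Σt = 0.96²·99387/4250 = 21.552

t(1,2)=3.440 V=21.552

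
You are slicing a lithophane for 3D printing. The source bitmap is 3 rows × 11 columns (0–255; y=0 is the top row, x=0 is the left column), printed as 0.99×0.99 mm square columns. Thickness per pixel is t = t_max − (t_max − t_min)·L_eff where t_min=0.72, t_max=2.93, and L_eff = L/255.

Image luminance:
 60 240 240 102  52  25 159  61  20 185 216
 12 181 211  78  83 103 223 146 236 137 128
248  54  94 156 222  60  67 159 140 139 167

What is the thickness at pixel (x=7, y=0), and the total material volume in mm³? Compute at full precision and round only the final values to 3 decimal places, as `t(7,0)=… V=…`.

t(7,0)=2.401 V=57.357

span = t_max - t_min = 2.93 - 0.72 = 2.210
L(7,0) = 61, L_eff = 61/255 = 0.239216
t(7,0) = 2.93 - 2.210·0.239216 = 2.401
Σt over all 3·11 pixels = 58.522
V = pitch²·Σt = 0.99²·58.522 = 57.357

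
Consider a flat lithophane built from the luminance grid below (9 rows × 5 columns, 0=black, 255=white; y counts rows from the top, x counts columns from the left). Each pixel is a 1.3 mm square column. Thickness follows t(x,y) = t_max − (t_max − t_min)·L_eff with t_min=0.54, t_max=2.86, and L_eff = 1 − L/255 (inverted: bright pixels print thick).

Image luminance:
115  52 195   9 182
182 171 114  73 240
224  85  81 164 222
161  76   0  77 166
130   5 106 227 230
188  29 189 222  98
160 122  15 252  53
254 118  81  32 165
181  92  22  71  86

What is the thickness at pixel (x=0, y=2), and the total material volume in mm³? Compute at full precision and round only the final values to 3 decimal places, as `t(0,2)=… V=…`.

t(0,2)=2.578 V=128.970

span = t_max - t_min = 2.86 - 0.54 = 2.320
L(0,2) = 224, L_eff = 1 - 224/255 = 0.121569 (inverted)
t(0,2) = 2.86 - 2.320·0.121569 = 2.578
Σt over all 9·5 pixels = 972997/12750 ≈ 76.3134902
V = pitch²·Σt = 1.3²·972997/12750 = 128.970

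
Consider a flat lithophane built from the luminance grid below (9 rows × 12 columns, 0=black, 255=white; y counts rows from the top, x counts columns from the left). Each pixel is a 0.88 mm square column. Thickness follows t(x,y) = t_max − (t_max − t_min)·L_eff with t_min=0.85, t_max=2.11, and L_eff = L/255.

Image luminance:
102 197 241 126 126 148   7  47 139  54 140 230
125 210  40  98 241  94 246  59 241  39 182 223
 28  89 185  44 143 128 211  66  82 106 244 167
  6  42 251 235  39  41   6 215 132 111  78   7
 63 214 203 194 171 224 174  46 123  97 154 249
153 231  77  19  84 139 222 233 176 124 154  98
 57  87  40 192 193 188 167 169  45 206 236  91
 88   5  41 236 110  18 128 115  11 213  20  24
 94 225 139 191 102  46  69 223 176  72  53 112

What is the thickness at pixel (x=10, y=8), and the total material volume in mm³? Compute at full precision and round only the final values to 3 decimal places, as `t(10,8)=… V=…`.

t(10,8)=1.848 V=123.608

span = t_max - t_min = 2.11 - 0.85 = 1.260
L(10,8) = 53, L_eff = 53/255 = 0.207843
t(10,8) = 2.11 - 1.260·0.207843 = 1.848
Σt over all 9·12 pixels = 5427/34 ≈ 159.6176471
V = pitch²·Σt = 0.88²·5427/34 = 123.608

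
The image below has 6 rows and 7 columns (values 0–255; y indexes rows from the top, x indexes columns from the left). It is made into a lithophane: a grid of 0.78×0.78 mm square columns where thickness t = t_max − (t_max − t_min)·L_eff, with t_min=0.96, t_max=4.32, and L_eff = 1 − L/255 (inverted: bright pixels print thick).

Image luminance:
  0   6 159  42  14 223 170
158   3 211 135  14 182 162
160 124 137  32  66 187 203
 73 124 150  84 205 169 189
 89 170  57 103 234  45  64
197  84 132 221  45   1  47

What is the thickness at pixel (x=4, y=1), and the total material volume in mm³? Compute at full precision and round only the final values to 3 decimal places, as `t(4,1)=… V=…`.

span = t_max - t_min = 4.32 - 0.96 = 3.360
L(4,1) = 14, L_eff = 1 - 14/255 = 0.945098 (inverted)
t(4,1) = 4.32 - 3.360·0.945098 = 1.144
Σt over all 6·7 pixels = 222068/2125 ≈ 104.5025882
V = pitch²·Σt = 0.78²·222068/2125 = 63.579

t(4,1)=1.144 V=63.579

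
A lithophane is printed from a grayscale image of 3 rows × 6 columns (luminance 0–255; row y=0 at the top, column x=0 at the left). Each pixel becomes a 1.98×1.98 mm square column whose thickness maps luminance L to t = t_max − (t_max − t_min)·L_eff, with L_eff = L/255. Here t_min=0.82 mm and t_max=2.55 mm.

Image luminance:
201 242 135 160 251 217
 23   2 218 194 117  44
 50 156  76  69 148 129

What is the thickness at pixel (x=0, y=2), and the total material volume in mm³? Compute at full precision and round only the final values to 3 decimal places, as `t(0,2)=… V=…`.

span = t_max - t_min = 2.55 - 0.82 = 1.730
L(0,2) = 50, L_eff = 50/255 = 0.196078
t(0,2) = 2.55 - 1.730·0.196078 = 2.211
Σt over all 3·6 pixels = 374857/12750 ≈ 29.4005490
V = pitch²·Σt = 1.98²·374857/12750 = 115.262

t(0,2)=2.211 V=115.262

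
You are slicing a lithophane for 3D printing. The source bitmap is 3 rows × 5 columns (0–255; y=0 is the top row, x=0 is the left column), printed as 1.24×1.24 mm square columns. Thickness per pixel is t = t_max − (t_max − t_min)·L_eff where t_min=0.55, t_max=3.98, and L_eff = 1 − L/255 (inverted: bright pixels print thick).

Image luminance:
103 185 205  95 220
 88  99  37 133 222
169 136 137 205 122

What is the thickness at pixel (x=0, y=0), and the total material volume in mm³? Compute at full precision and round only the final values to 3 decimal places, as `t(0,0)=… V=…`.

t(0,0)=1.935 V=57.276

span = t_max - t_min = 3.98 - 0.55 = 3.430
L(0,0) = 103, L_eff = 1 - 103/255 = 0.596078 (inverted)
t(0,0) = 3.98 - 3.430·0.596078 = 1.935
Σt over all 3·5 pixels = 949883/25500 ≈ 37.2503137
V = pitch²·Σt = 1.24²·949883/25500 = 57.276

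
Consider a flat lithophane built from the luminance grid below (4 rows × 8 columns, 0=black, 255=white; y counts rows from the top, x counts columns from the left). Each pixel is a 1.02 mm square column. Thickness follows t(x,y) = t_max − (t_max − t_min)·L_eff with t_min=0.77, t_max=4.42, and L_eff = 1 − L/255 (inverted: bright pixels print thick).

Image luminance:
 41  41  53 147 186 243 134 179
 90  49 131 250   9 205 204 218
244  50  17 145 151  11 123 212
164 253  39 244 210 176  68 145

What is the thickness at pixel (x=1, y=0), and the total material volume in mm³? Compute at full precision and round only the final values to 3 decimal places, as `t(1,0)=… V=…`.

span = t_max - t_min = 4.42 - 0.77 = 3.650
L(1,0) = 41, L_eff = 1 - 41/255 = 0.839216 (inverted)
t(1,0) = 4.42 - 3.650·0.839216 = 1.357
Σt over all 4·8 pixels = 4492/51 ≈ 88.0784314
V = pitch²·Σt = 1.02²·4492/51 = 91.637

t(1,0)=1.357 V=91.637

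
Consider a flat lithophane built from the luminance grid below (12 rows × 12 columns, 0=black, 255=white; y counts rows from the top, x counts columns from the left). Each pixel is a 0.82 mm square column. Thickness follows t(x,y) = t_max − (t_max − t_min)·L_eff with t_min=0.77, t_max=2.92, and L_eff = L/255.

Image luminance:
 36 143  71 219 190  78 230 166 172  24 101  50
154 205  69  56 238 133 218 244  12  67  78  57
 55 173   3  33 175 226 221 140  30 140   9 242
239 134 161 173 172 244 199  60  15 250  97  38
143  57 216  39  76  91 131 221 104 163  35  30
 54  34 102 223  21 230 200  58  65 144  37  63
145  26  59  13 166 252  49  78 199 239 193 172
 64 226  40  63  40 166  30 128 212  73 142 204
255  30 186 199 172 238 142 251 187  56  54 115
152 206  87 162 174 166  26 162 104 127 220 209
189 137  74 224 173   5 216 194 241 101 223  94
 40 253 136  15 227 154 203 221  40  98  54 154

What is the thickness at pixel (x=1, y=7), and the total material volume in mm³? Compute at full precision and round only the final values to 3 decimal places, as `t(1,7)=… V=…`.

t(1,7)=1.015 V=175.570

span = t_max - t_min = 2.92 - 0.77 = 2.150
L(1,7) = 226, L_eff = 226/255 = 0.886275
t(1,7) = 2.92 - 2.150·0.886275 = 1.015
Σt over all 12·12 pixels = 665831/2550 ≈ 261.1101961
V = pitch²·Σt = 0.82²·665831/2550 = 175.570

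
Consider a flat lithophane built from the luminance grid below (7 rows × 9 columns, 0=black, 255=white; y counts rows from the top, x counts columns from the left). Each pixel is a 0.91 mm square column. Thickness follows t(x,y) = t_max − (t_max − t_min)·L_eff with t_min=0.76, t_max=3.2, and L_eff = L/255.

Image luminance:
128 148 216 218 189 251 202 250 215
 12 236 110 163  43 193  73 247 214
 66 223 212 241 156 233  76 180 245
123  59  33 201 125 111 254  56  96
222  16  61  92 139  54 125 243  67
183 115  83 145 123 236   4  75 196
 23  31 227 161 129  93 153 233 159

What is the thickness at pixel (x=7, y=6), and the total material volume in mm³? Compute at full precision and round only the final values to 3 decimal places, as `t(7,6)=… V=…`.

t(7,6)=0.971 V=94.157

span = t_max - t_min = 3.2 - 0.76 = 2.440
L(7,6) = 233, L_eff = 233/255 = 0.913725
t(7,6) = 3.2 - 2.440·0.913725 = 0.971
Σt over all 7·9 pixels = 241618/2125 ≈ 113.7025882
V = pitch²·Σt = 0.91²·241618/2125 = 94.157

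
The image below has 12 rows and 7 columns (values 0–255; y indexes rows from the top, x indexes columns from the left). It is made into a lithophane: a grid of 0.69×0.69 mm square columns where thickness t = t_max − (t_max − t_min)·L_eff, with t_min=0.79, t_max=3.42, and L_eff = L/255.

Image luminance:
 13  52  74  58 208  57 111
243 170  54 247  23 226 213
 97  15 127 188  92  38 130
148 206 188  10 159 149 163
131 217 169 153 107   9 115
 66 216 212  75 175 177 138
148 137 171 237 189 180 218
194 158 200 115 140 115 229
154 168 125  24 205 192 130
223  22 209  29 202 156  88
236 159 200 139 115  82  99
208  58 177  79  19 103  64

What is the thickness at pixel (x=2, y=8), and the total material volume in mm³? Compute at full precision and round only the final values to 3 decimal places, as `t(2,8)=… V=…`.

span = t_max - t_min = 3.42 - 0.79 = 2.630
L(2,8) = 125, L_eff = 125/255 = 0.490196
t(2,8) = 3.42 - 2.630·0.490196 = 2.131
Σt over all 12·7 pixels = 859439/5100 ≈ 168.5174510
V = pitch²·Σt = 0.69²·859439/5100 = 80.231

t(2,8)=2.131 V=80.231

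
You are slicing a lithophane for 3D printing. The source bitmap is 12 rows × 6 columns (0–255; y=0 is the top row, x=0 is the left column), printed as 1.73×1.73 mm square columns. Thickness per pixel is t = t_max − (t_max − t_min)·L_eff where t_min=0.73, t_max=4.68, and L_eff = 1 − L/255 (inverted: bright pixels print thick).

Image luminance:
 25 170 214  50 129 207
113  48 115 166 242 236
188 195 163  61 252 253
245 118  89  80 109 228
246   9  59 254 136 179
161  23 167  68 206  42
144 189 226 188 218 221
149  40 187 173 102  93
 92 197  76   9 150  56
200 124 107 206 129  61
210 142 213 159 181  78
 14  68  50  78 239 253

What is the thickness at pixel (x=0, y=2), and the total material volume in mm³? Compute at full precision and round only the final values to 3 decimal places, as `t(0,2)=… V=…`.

t(0,2)=3.642 V=633.338

span = t_max - t_min = 4.68 - 0.73 = 3.950
L(0,2) = 188, L_eff = 1 - 188/255 = 0.262745 (inverted)
t(0,2) = 4.68 - 3.950·0.262745 = 3.642
Σt over all 12·6 pixels = 15871/75 ≈ 211.6133333
V = pitch²·Σt = 1.73²·15871/75 = 633.338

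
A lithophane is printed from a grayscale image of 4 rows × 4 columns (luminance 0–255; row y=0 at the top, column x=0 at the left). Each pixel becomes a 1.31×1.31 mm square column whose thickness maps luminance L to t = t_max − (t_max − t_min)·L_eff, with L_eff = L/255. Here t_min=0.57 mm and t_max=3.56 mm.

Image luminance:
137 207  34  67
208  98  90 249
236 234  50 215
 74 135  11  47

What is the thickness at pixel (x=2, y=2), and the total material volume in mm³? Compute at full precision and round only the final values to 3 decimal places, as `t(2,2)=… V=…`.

t(2,2)=2.974 V=55.654

span = t_max - t_min = 3.56 - 0.57 = 2.990
L(2,2) = 50, L_eff = 50/255 = 0.196078
t(2,2) = 3.56 - 2.990·0.196078 = 2.974
Σt over all 4·4 pixels = 206743/6375 ≈ 32.4302745
V = pitch²·Σt = 1.31²·206743/6375 = 55.654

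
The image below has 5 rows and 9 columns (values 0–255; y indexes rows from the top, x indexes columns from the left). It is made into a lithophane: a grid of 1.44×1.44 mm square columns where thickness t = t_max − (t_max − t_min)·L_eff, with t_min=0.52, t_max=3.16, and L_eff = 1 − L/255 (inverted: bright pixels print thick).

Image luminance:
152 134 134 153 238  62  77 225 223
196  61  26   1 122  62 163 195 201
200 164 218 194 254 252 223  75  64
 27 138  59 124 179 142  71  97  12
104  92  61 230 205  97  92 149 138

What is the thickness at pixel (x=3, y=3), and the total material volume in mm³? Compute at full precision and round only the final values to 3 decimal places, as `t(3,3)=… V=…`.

t(3,3)=1.804 V=179.176

span = t_max - t_min = 3.16 - 0.52 = 2.640
L(3,3) = 124, L_eff = 1 - 124/255 = 0.513725 (inverted)
t(3,3) = 3.16 - 2.640·0.513725 = 1.804
Σt over all 5·9 pixels = 86.408
V = pitch²·Σt = 1.44²·86.408 = 179.176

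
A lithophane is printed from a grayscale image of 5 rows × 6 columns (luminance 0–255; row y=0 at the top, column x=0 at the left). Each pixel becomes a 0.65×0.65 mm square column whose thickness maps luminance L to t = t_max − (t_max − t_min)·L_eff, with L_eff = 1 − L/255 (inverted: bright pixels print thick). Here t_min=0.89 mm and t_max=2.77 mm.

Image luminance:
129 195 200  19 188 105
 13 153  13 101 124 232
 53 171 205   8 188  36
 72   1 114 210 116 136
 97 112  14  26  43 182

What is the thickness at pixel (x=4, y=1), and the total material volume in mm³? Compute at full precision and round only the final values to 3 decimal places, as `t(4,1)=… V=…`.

span = t_max - t_min = 2.77 - 0.89 = 1.880
L(4,1) = 124, L_eff = 1 - 124/255 = 0.513725 (inverted)
t(4,1) = 2.77 - 1.880·0.513725 = 1.804
Σt over all 5·6 pixels = 646489/12750 ≈ 50.7050196
V = pitch²·Σt = 0.65²·646489/12750 = 21.423

t(4,1)=1.804 V=21.423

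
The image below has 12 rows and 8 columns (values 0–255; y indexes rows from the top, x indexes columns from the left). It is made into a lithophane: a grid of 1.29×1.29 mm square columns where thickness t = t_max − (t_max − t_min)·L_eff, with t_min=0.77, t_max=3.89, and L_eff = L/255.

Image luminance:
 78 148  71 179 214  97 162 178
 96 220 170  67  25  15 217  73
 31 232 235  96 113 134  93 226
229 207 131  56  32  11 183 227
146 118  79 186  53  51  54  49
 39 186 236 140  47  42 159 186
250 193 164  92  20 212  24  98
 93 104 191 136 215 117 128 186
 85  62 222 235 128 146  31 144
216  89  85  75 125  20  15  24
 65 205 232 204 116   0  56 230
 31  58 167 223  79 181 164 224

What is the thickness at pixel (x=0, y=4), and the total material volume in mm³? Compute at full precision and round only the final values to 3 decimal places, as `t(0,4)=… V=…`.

t(0,4)=2.104 V=373.509

span = t_max - t_min = 3.89 - 0.77 = 3.120
L(0,4) = 146, L_eff = 146/255 = 0.572549
t(0,4) = 3.89 - 3.120·0.572549 = 2.104
Σt over all 12·8 pixels = 476958/2125 ≈ 224.4508235
V = pitch²·Σt = 1.29²·476958/2125 = 373.509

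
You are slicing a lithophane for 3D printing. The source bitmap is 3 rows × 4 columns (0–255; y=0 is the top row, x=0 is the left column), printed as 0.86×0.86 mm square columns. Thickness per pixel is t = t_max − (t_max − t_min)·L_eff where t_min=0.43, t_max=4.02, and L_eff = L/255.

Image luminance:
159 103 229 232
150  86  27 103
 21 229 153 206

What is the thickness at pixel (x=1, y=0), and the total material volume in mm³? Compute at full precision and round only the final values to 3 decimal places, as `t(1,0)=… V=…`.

t(1,0)=2.570 V=17.998

span = t_max - t_min = 4.02 - 0.43 = 3.590
L(1,0) = 103, L_eff = 103/255 = 0.403922
t(1,0) = 4.02 - 3.590·0.403922 = 2.570
Σt over all 3·4 pixels = 103423/4250 ≈ 24.3348235
V = pitch²·Σt = 0.86²·103423/4250 = 17.998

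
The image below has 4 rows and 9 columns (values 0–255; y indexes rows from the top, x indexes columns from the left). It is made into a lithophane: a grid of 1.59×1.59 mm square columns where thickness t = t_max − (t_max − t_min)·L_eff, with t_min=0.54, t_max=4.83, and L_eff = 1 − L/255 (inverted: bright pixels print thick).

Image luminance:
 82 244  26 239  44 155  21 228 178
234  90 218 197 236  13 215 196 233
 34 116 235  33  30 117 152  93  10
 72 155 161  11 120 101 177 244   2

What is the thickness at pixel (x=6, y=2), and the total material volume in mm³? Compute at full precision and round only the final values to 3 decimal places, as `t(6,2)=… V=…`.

span = t_max - t_min = 4.83 - 0.54 = 4.290
L(6,2) = 152, L_eff = 1 - 152/255 = 0.403922 (inverted)
t(6,2) = 4.83 - 4.290·0.403922 = 3.097
Σt over all 4·9 pixels = 209764/2125 ≈ 98.7124706
V = pitch²·Σt = 1.59²·209764/2125 = 249.555

t(6,2)=3.097 V=249.555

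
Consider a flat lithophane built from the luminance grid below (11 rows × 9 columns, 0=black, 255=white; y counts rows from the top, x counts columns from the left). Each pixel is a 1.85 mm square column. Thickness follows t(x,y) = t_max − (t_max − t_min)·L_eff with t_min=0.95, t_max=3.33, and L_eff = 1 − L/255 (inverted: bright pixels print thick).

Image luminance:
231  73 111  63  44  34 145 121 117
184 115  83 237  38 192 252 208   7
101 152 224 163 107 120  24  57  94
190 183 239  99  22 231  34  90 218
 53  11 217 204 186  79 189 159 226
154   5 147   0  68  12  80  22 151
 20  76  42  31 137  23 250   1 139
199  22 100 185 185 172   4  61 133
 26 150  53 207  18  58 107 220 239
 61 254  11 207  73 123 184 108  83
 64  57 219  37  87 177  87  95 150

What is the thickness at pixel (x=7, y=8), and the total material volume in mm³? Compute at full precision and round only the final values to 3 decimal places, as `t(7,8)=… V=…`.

t(7,8)=3.003 V=689.266

span = t_max - t_min = 3.33 - 0.95 = 2.380
L(7,8) = 220, L_eff = 1 - 220/255 = 0.137255 (inverted)
t(7,8) = 3.33 - 2.380·0.137255 = 3.003
Σt over all 11·9 pixels = 302089/1500 ≈ 201.3926667
V = pitch²·Σt = 1.85²·302089/1500 = 689.266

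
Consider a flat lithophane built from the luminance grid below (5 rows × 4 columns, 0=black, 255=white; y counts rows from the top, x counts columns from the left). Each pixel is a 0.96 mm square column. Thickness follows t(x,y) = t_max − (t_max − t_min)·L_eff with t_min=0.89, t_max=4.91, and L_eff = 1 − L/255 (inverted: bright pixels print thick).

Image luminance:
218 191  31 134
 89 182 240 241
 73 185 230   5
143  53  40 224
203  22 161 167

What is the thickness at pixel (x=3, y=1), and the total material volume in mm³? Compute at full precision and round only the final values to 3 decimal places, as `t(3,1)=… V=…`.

span = t_max - t_min = 4.91 - 0.89 = 4.020
L(3,1) = 241, L_eff = 1 - 241/255 = 0.054902 (inverted)
t(3,1) = 4.91 - 4.020·0.054902 = 4.689
Σt over all 5·4 pixels = 132697/2125 ≈ 62.4456471
V = pitch²·Σt = 0.96²·132697/2125 = 57.550

t(3,1)=4.689 V=57.550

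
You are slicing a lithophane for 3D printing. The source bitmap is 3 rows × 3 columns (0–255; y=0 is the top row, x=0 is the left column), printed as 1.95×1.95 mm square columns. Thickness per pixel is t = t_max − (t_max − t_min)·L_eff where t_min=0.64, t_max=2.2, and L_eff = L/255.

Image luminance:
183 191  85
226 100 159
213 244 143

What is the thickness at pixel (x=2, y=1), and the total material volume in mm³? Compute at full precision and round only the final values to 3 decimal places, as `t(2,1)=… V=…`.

span = t_max - t_min = 2.2 - 0.64 = 1.560
L(2,1) = 159, L_eff = 159/255 = 0.623529
t(2,1) = 2.2 - 1.560·0.623529 = 1.227
Σt over all 3·3 pixels = 22003/2125 ≈ 10.3543529
V = pitch²·Σt = 1.95²·22003/2125 = 39.372

t(2,1)=1.227 V=39.372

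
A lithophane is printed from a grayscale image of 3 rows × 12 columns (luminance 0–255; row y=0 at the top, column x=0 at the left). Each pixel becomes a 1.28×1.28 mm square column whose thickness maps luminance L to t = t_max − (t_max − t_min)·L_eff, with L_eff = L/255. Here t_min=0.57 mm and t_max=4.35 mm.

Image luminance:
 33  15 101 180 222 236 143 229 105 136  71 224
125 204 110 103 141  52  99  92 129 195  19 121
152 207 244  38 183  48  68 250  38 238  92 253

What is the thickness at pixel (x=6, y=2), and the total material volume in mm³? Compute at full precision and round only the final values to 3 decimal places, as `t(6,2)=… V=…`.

span = t_max - t_min = 4.35 - 0.57 = 3.780
L(6,2) = 68, L_eff = 68/255 = 0.266667
t(6,2) = 4.35 - 3.780·0.266667 = 3.342
Σt over all 3·12 pixels = 84.024
V = pitch²·Σt = 1.28²·84.024 = 137.665

t(6,2)=3.342 V=137.665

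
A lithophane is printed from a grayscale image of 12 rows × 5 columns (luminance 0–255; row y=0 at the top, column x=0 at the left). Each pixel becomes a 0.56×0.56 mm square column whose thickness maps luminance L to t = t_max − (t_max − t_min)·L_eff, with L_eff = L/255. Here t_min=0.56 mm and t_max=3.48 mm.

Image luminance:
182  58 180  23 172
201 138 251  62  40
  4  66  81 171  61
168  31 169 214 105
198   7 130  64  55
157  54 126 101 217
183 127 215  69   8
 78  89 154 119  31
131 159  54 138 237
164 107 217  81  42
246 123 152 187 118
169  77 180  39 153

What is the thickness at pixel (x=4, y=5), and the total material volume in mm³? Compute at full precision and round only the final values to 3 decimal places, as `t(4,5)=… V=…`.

span = t_max - t_min = 3.48 - 0.56 = 2.920
L(4,5) = 217, L_eff = 217/255 = 0.850980
t(4,5) = 3.48 - 2.920·0.850980 = 0.995
Σt over all 12·5 pixels = 795791/6375 ≈ 124.8299608
V = pitch²·Σt = 0.56²·795791/6375 = 39.147

t(4,5)=0.995 V=39.147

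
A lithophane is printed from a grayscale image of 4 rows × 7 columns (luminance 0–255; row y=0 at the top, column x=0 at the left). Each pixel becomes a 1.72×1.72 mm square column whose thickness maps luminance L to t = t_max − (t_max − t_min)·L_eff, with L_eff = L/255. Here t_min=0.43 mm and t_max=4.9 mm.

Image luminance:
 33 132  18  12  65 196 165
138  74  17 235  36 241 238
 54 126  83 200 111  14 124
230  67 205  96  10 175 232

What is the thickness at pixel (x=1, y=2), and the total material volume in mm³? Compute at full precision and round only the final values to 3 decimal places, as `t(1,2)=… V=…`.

span = t_max - t_min = 4.9 - 0.43 = 4.470
L(1,2) = 126, L_eff = 126/255 = 0.494118
t(1,2) = 4.9 - 4.470·0.494118 = 2.691
Σt over all 4·7 pixels = 670477/8500 ≈ 78.8796471
V = pitch²·Σt = 1.72²·670477/8500 = 233.358

t(1,2)=2.691 V=233.358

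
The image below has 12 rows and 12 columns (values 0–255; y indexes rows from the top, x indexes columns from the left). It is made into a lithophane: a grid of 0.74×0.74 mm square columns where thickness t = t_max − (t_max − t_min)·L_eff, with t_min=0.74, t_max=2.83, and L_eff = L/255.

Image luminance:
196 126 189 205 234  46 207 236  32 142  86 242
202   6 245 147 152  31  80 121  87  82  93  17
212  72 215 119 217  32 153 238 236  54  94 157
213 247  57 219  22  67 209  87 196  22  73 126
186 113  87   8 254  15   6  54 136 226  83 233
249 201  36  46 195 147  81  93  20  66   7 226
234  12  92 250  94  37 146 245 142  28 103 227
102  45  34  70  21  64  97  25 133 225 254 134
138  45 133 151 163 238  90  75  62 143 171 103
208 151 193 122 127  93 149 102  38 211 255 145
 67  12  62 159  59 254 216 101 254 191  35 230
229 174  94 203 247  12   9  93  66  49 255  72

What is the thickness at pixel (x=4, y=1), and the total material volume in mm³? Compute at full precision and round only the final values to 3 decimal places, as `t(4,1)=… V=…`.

t(4,1)=1.584 V=139.804

span = t_max - t_min = 2.83 - 0.74 = 2.090
L(4,1) = 152, L_eff = 152/255 = 0.596078
t(4,1) = 2.83 - 2.090·0.596078 = 1.584
Σt over all 12·12 pixels = 1627553/6375 ≈ 255.3024314
V = pitch²·Σt = 0.74²·1627553/6375 = 139.804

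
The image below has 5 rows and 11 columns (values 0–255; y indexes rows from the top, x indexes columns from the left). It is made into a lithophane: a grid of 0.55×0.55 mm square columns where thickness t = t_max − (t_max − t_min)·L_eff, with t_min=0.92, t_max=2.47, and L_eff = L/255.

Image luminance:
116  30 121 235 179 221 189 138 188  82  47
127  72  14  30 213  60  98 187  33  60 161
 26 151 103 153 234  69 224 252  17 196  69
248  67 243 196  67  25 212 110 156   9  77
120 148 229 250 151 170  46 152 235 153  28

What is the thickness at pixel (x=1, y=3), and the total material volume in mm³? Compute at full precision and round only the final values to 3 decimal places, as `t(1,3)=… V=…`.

t(1,3)=2.063 V=27.880

span = t_max - t_min = 2.47 - 0.92 = 1.550
L(1,3) = 67, L_eff = 67/255 = 0.262745
t(1,3) = 2.47 - 1.550·0.262745 = 2.063
Σt over all 5·11 pixels = 235019/2550 ≈ 92.1643137
V = pitch²·Σt = 0.55²·235019/2550 = 27.880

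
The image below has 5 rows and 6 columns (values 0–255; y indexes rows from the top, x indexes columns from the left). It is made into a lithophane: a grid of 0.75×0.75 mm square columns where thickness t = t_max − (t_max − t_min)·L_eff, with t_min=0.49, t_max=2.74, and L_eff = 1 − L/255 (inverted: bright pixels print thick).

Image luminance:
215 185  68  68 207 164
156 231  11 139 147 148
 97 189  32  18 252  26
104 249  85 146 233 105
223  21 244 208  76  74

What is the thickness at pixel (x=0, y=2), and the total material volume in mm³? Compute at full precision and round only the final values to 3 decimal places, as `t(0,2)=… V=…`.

span = t_max - t_min = 2.74 - 0.49 = 2.250
L(0,2) = 97, L_eff = 1 - 97/255 = 0.619608 (inverted)
t(0,2) = 2.74 - 2.250·0.619608 = 1.346
Σt over all 5·6 pixels = 17361/340 ≈ 51.0617647
V = pitch²·Σt = 0.75²·17361/340 = 28.722

t(0,2)=1.346 V=28.722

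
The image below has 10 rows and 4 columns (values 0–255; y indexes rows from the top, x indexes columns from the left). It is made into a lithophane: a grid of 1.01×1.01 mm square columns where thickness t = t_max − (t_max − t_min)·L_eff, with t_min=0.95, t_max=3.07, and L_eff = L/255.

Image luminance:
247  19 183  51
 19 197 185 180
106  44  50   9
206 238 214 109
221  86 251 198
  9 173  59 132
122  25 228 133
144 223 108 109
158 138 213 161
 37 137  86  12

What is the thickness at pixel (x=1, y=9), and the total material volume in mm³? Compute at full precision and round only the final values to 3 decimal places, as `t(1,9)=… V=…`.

t(1,9)=1.931 V=80.998

span = t_max - t_min = 3.07 - 0.95 = 2.120
L(1,9) = 137, L_eff = 137/255 = 0.537255
t(1,9) = 3.07 - 2.120·0.537255 = 1.931
Σt over all 10·4 pixels = 33746/425 ≈ 79.4023529
V = pitch²·Σt = 1.01²·33746/425 = 80.998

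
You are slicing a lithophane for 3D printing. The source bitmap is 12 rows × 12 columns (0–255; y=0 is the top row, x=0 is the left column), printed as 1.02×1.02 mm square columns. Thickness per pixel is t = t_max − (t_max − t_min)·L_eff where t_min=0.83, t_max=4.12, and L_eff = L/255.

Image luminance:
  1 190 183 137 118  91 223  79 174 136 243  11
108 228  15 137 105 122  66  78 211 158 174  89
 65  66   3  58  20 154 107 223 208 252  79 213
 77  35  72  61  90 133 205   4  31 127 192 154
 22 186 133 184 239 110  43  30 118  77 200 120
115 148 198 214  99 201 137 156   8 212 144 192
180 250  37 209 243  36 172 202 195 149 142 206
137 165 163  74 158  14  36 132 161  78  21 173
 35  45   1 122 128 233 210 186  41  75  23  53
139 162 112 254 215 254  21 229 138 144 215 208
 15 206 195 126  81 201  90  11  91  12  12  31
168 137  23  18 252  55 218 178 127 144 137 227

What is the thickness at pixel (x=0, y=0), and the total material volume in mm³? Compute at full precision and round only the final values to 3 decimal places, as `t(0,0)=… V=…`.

t(0,0)=4.107 V=371.295

span = t_max - t_min = 4.12 - 0.83 = 3.290
L(0,0) = 1, L_eff = 1/255 = 0.003922
t(0,0) = 4.12 - 3.290·0.003922 = 4.107
Σt over all 12·12 pixels = 9100373/25500 ≈ 356.8773725
V = pitch²·Σt = 1.02²·9100373/25500 = 371.295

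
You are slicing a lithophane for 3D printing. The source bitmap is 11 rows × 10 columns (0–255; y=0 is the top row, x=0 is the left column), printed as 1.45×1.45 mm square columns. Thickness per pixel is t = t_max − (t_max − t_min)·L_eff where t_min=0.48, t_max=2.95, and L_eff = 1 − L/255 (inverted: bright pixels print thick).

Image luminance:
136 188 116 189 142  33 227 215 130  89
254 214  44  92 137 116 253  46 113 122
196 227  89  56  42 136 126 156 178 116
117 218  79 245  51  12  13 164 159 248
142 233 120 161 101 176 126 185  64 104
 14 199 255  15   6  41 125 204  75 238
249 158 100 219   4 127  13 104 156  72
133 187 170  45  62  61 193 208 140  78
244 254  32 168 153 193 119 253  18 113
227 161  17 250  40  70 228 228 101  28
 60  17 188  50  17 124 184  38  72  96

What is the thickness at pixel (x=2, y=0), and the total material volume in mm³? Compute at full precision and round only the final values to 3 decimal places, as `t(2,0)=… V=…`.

span = t_max - t_min = 2.95 - 0.48 = 2.470
L(2,0) = 116, L_eff = 1 - 116/255 = 0.545098 (inverted)
t(2,0) = 2.95 - 2.470·0.545098 = 1.604
Σt over all 11·10 pixels = 487603/2550 ≈ 191.2168627
V = pitch²·Σt = 1.45²·487603/2550 = 402.033

t(2,0)=1.604 V=402.033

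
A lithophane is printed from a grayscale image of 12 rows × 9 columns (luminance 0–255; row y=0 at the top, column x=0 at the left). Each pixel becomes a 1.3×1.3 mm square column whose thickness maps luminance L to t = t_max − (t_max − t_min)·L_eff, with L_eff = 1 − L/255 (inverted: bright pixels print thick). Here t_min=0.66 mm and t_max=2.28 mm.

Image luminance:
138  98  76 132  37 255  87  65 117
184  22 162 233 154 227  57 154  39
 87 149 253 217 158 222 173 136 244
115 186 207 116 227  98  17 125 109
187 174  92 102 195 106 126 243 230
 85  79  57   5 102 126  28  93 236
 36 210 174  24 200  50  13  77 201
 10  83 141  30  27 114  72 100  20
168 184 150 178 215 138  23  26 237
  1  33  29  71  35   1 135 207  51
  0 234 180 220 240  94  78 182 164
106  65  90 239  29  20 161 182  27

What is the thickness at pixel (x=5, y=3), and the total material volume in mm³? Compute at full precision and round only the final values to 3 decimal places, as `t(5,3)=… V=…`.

t(5,3)=1.283 V=261.293

span = t_max - t_min = 2.28 - 0.66 = 1.620
L(5,3) = 98, L_eff = 1 - 98/255 = 0.615686 (inverted)
t(5,3) = 2.28 - 1.620·0.615686 = 1.283
Σt over all 12·9 pixels = 657099/4250 ≈ 154.6115294
V = pitch²·Σt = 1.3²·657099/4250 = 261.293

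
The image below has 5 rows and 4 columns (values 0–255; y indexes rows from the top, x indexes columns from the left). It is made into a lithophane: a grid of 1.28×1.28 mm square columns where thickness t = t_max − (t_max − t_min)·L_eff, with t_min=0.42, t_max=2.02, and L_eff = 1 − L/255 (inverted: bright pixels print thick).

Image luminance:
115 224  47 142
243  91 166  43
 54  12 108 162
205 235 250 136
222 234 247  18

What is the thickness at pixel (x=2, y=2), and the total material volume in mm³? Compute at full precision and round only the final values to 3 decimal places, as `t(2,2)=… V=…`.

t(2,2)=1.098 V=44.130

span = t_max - t_min = 2.02 - 0.42 = 1.600
L(2,2) = 108, L_eff = 1 - 108/255 = 0.576471 (inverted)
t(2,2) = 2.02 - 1.600·0.576471 = 1.098
Σt over all 5·4 pixels = 34342/1275 ≈ 26.9349020
V = pitch²·Σt = 1.28²·34342/1275 = 44.130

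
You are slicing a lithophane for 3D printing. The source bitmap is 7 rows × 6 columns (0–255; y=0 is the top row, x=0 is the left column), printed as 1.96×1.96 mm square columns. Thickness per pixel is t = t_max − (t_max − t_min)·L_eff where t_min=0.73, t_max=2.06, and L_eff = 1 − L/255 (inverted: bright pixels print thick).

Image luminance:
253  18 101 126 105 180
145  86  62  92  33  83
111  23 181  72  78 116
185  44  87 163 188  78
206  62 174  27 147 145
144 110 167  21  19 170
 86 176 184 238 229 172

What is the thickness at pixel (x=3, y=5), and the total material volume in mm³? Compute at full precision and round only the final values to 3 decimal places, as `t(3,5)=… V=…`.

span = t_max - t_min = 2.06 - 0.73 = 1.330
L(3,5) = 21, L_eff = 1 - 21/255 = 0.917647 (inverted)
t(3,5) = 2.06 - 1.330·0.917647 = 0.840
Σt over all 7·6 pixels = 1458401/25500 ≈ 57.1921961
V = pitch²·Σt = 1.96²·1458401/25500 = 219.710

t(3,5)=0.840 V=219.710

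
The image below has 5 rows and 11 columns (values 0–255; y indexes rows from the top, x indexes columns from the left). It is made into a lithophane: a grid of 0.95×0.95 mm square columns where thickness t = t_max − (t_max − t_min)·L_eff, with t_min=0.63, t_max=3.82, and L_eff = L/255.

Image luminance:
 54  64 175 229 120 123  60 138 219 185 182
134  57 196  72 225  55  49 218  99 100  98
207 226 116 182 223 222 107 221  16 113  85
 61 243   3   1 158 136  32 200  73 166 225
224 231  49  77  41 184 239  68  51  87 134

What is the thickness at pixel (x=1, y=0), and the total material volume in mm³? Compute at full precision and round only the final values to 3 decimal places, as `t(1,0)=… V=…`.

t(1,0)=3.019 V=107.728

span = t_max - t_min = 3.82 - 0.63 = 3.190
L(1,0) = 64, L_eff = 64/255 = 0.250980
t(1,0) = 3.82 - 3.190·0.250980 = 3.019
Σt over all 5·11 pixels = 3043843/25500 ≈ 119.3663922
V = pitch²·Σt = 0.95²·3043843/25500 = 107.728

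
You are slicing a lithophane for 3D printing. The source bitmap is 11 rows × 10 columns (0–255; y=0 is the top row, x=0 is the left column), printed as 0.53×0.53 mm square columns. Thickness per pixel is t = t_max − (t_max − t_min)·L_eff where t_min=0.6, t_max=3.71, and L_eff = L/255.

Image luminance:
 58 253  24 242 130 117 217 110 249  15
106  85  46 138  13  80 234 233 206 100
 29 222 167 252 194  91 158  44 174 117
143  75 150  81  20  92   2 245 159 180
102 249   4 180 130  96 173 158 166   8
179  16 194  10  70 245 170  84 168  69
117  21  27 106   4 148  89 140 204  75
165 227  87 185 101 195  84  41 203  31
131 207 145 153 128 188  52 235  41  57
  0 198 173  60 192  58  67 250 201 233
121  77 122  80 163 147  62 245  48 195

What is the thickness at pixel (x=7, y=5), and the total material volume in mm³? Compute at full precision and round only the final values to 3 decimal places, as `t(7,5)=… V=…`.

t(7,5)=2.686 V=66.670

span = t_max - t_min = 3.71 - 0.6 = 3.110
L(7,5) = 84, L_eff = 84/255 = 0.329412
t(7,5) = 3.71 - 3.110·0.329412 = 2.686
Σt over all 11·10 pixels = 2017413/8500 ≈ 237.3427059
V = pitch²·Σt = 0.53²·2017413/8500 = 66.670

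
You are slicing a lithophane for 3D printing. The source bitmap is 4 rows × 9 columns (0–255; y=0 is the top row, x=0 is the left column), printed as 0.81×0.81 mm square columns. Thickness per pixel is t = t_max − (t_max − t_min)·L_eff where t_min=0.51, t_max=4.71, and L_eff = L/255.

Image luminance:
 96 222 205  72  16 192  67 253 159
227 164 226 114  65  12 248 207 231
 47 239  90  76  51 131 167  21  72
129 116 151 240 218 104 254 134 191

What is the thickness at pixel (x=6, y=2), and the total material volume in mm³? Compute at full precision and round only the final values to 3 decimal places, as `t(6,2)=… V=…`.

span = t_max - t_min = 4.71 - 0.51 = 4.200
L(6,2) = 167, L_eff = 167/255 = 0.654902
t(6,2) = 4.71 - 4.200·0.654902 = 1.959
Σt over all 4·9 pixels = 35614/425 ≈ 83.7976471
V = pitch²·Σt = 0.81²·35614/425 = 54.980

t(6,2)=1.959 V=54.980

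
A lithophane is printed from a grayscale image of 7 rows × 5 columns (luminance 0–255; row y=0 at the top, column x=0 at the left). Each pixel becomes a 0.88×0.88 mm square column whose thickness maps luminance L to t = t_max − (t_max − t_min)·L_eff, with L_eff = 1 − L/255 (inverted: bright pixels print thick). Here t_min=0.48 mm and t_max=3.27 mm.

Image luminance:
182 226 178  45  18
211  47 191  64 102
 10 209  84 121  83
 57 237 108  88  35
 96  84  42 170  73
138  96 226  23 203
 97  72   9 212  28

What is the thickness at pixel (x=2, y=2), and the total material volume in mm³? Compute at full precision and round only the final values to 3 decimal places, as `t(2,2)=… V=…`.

t(2,2)=1.399 V=45.757

span = t_max - t_min = 3.27 - 0.48 = 2.790
L(2,2) = 84, L_eff = 1 - 84/255 = 0.670588 (inverted)
t(2,2) = 3.27 - 2.790·0.670588 = 1.399
Σt over all 7·5 pixels = 100449/1700 ≈ 59.0876471
V = pitch²·Σt = 0.88²·100449/1700 = 45.757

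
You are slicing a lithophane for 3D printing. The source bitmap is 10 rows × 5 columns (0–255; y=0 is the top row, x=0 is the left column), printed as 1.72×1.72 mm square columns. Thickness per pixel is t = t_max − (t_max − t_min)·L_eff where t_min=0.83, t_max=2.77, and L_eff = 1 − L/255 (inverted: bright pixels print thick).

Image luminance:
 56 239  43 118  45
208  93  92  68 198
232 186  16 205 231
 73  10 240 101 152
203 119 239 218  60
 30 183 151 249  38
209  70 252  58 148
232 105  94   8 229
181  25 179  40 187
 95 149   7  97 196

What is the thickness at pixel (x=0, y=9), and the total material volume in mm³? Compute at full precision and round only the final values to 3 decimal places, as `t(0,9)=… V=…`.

span = t_max - t_min = 2.77 - 0.83 = 1.940
L(0,9) = 95, L_eff = 1 - 95/255 = 0.627451 (inverted)
t(0,9) = 2.77 - 1.940·0.627451 = 1.553
Σt over all 10·5 pixels = 195809/2125 ≈ 92.1454118
V = pitch²·Σt = 1.72²·195809/2125 = 272.603

t(0,9)=1.553 V=272.603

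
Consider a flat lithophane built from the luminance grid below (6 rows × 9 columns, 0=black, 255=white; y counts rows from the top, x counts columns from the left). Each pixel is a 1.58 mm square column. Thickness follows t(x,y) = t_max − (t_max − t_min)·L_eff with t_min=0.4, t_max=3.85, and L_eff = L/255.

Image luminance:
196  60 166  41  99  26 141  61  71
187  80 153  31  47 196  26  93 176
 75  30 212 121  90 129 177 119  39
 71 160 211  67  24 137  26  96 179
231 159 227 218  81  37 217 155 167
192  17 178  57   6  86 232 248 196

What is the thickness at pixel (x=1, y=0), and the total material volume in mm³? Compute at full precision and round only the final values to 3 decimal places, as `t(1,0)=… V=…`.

t(1,0)=3.038 V=298.891

span = t_max - t_min = 3.85 - 0.4 = 3.450
L(1,0) = 60, L_eff = 60/255 = 0.235294
t(1,0) = 3.85 - 3.450·0.235294 = 3.038
Σt over all 6·9 pixels = 203539/1700 ≈ 119.7288235
V = pitch²·Σt = 1.58²·203539/1700 = 298.891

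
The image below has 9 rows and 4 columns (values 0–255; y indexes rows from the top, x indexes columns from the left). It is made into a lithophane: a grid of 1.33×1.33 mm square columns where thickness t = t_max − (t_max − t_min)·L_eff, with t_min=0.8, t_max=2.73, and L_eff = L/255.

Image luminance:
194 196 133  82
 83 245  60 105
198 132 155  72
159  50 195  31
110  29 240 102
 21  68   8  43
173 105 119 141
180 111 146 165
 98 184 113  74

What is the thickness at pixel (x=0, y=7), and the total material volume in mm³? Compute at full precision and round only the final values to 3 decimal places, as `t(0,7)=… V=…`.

t(0,7)=1.368 V=116.011

span = t_max - t_min = 2.73 - 0.8 = 1.930
L(0,7) = 180, L_eff = 180/255 = 0.705882
t(0,7) = 2.73 - 1.930·0.705882 = 1.368
Σt over all 9·4 pixels = 27873/425 ≈ 65.5835294
V = pitch²·Σt = 1.33²·27873/425 = 116.011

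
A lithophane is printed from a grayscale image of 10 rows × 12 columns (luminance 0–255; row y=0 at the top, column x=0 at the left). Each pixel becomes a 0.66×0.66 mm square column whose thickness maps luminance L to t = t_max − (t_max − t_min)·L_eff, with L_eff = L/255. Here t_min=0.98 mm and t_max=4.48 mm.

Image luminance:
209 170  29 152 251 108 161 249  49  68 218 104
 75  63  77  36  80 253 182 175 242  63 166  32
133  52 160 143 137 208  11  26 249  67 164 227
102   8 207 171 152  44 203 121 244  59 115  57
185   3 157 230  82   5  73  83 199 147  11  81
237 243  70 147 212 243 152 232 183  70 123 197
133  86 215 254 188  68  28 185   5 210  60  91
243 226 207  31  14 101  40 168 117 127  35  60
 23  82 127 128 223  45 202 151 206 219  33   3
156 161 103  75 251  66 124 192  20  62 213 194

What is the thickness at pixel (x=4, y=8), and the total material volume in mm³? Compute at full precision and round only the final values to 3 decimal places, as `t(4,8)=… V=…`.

t(4,8)=1.419 V=140.981

span = t_max - t_min = 4.48 - 0.98 = 3.500
L(4,8) = 223, L_eff = 223/255 = 0.874510
t(4,8) = 4.48 - 3.500·0.874510 = 1.419
Σt over all 10·12 pixels = 5502/17 ≈ 323.6470588
V = pitch²·Σt = 0.66²·5502/17 = 140.981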